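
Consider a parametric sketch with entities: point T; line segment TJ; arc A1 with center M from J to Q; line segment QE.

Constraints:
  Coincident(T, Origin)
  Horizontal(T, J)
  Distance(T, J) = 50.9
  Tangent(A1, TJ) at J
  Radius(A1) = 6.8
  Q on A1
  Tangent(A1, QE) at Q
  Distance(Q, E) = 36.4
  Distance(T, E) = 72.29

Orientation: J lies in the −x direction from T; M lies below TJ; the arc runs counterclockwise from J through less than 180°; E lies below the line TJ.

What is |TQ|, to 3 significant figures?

58.1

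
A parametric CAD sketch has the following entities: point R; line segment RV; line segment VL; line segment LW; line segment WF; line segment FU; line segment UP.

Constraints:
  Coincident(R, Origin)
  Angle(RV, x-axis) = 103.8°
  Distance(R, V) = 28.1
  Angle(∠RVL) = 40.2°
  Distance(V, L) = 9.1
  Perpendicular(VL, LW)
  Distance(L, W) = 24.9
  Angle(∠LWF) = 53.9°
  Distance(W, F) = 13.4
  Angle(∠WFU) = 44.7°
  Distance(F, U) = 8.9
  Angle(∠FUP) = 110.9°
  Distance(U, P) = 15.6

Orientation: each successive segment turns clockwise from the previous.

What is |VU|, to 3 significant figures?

17.2

∠LWF = 53.9° gives WF at 108° from the x-axis; with |WF| = 13.4, F = (-18.1, 14.5). ∠WFU = 44.7° gives FU at -27.4° from the x-axis; with |FU| = 8.9, U = (-10.2, 10.5). Then |VU| = |U − V| = 17.2.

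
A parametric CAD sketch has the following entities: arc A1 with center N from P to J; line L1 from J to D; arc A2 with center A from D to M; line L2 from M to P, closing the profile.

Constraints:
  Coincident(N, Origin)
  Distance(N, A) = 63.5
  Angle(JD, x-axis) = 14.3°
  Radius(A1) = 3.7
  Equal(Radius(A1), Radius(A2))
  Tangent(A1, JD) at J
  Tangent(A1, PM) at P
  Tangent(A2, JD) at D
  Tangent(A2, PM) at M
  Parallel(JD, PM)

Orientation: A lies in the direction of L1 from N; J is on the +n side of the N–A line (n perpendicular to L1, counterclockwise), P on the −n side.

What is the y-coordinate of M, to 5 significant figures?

12.099

Tangency of A1 to both parallel lines with radius 3.7 puts J and P at N ± 3.7·n: J = (-0.91390, 3.5854), P = (0.91390, -3.5854). Equal radii place D and M the same way about A: D = A + 3.7·n = (60.619, 19.270), M = A − 3.7·n = (62.446, 12.099). So M.y = 12.099.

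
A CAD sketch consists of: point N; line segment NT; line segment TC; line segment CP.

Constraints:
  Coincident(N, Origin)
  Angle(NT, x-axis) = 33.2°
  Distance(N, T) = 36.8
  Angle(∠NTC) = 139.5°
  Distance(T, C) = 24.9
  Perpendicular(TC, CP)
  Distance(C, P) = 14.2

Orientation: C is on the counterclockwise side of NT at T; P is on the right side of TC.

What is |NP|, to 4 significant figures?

65.18

N is at the origin; NT runs at 33.2° with length 36.8, so T = 36.8·(cos 33.2°, sin 33.2°) = (30.79, 20.15). ∠NTC = 139.5°, so TC runs at 33.2° + (180° − 139.5°) = 73.70° from the x-axis; with |TC| = 24.9, C = T + 24.9·(cos 73.70°, sin 73.70°) = (37.78, 44.05). TC is perpendicular to CP; with |CP| = 14.2 on the right of TC, P = C + 14.2·(0.9598, -0.2807) = (51.41, 40.06). Then |NP| = |P − N| = 65.18.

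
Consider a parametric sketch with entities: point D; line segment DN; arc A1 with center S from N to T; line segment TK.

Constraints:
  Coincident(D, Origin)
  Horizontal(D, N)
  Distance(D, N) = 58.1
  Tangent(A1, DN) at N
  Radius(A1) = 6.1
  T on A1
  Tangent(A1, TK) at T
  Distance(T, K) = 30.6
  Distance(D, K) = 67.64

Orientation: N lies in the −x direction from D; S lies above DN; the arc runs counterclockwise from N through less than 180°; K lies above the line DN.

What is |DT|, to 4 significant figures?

52.53

D is at the origin; DN is horizontal with |DN| = 58.1 and N on the −x side, so N = (-58.10, 0.000). Since A1 is tangent to DN there, SN ⟂ DN, so S = N + (0, 6.1) = (-58.10, 6.100). Since ST ⟂ TK (tangency), |SK| = √(6.1² + 30.6²) = 31.20 regardless of where T sits on A1. So K lies on both circle(D, 67.64) and circle(S, 31.20); the above-DN intersection is K = (-56.45, 37.26). T is the foot of the tangent from K: T = (-52.06, 6.975).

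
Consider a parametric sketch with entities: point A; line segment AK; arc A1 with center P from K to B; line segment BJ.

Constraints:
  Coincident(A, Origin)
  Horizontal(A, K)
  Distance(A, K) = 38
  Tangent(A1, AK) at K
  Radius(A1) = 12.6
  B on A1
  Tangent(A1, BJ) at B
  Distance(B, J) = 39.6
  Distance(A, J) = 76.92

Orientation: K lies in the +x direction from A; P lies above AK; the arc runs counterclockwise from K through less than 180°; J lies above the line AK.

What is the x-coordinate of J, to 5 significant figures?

60.443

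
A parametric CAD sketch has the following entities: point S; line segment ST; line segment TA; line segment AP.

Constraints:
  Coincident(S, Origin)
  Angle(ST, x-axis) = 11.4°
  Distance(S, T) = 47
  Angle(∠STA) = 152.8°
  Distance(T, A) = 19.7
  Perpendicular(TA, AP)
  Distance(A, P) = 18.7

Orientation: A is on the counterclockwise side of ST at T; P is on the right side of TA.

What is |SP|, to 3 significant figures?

73.5

S is at the origin; ST runs at 11.4° with length 47.0, so T = 47.0·(cos 11.4°, sin 11.4°) = (46.1, 9.29). ∠STA = 152.8°, so TA runs at 11.4° + (180° − 152.8°) = 38.6° from the x-axis; with |TA| = 19.7, A = T + 19.7·(cos 38.6°, sin 38.6°) = (61.5, 21.6). TA ⟂ AP; with |AP| = 18.7 on the right of TA, P = A + 18.7·(0.624, -0.782) = (73.1, 6.97). Then |SP| = |P − S| = 73.5.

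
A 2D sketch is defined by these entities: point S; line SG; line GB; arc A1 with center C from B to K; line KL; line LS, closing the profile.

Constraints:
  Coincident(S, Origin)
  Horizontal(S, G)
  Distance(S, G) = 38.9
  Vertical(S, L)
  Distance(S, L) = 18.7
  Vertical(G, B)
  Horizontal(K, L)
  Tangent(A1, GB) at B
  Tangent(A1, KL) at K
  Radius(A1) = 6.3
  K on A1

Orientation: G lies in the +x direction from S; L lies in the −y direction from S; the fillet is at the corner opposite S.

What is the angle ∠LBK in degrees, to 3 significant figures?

35.8°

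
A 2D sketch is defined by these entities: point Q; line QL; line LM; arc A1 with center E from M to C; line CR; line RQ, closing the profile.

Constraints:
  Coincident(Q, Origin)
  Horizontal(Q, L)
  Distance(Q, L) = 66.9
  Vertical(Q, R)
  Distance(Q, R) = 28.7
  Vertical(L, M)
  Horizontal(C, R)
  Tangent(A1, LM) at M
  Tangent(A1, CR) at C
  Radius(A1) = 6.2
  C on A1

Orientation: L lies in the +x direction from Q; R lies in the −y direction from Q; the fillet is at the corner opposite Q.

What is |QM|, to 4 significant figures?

70.58

Q is at the origin; Q and L share the same y with |QL| = 66.9 and L on the +x side, so L = (66.90, 0.000). Q and R share the same x with |QR| = 28.7 and R on the −y side, so R = (0.000, -28.70). The virtual corner opposite Q is at (66.90, -28.70). The tangent condition forces EM to be normal to LM and A1 meets CR tangentially, so EC is at right angles to CR, with radius 6.2, so the center E sits 6.2 in from both sides at E = (60.70, -22.50). That places the tangent points at M = (66.90, -22.50) on LM and C = (60.70, -28.70) on CR. Then |QM| = |M − Q| = 70.58.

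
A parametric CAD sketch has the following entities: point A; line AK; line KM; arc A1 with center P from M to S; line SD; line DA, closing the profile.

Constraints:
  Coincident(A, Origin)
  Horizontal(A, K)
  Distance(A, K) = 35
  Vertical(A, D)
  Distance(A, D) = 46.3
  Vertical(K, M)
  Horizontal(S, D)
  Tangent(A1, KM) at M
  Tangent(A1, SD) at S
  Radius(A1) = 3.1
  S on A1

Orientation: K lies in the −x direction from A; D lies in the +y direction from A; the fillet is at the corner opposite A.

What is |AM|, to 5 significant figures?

55.599

The virtual corner opposite A is at (-35.000, 46.300). The tangent condition forces PM to be normal to KM and tangency of A1 to SD means the radius PS is perpendicular to SD, with radius 3.1, so the center P sits 3.1 in from both sides at P = (-31.900, 43.200). That places the tangent points at M = (-35.000, 43.200) on KM and S = (-31.900, 46.300) on SD. Then |AM| = |M − A| = 55.599.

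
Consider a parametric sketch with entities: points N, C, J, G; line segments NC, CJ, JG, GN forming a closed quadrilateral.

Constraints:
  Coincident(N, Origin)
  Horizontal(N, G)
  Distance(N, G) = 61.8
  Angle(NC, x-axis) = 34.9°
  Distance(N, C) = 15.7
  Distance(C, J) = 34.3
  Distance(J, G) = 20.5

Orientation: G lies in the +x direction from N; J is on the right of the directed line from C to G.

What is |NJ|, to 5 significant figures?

43.515

N is at the origin; NG is horizontal with |NG| = 61.8 and G in +x, so G = (61.8, 0). NC runs at 34.9° with |NC| = 15.7, so C = (12.876, 8.9827). J is determined by |CJ| = 34.3 and |JG| = 20.5 together: it lies at the intersection of circle(C, 34.3) and circle(G, 20.5). With |CG| = 49.741, the foot of the radical line on CG is 32.472 from C and the perpendicular offset is √(34.3² − 32.472²) = 11.047. Taking the right-of-CG solution: J = (42.820, -7.7466).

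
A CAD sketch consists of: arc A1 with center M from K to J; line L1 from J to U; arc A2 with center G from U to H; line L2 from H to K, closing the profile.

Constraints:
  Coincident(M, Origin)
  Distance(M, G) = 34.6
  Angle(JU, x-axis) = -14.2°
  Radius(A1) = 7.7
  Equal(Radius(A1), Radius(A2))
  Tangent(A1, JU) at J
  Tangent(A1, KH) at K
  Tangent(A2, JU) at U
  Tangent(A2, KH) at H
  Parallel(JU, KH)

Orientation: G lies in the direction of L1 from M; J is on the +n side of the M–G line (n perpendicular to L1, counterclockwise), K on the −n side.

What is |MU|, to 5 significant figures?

35.446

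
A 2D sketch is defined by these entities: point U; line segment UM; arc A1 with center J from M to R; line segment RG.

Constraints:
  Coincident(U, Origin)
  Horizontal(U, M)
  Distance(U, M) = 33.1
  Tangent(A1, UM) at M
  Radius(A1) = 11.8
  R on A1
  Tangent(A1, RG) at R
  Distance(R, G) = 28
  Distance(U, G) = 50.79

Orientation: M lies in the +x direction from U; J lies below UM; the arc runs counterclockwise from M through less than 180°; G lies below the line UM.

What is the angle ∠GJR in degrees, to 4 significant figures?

67.15°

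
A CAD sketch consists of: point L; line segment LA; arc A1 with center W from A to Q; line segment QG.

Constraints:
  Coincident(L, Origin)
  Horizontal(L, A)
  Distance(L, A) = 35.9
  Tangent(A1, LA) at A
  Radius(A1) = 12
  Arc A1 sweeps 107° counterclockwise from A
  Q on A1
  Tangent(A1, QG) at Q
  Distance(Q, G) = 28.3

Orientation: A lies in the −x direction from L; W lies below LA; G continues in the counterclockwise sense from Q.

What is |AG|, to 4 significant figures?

42.69

L is at the origin; LA is horizontal with |LA| = 35.9 and A on the −x side, so A = (-35.90, 0.000). Since A1 is tangent to LA there, WA ⟂ LA, so W = A + (0, -12) = (-35.90, -12.00). On A1, A sits at bearing 90° from W; a 107° counterclockwise sweep puts Q at bearing 197°, so Q = W + 12.0·(cos 197°, sin 197°) = (-47.38, -15.51). A1 meets QG tangentially, so WQ is at right angles to QG, so QG runs along (−sin 197°, cos 197°); with |QG| = 28.3, G = (-39.10, -42.57). Then |AG| = |G − A| = 42.69.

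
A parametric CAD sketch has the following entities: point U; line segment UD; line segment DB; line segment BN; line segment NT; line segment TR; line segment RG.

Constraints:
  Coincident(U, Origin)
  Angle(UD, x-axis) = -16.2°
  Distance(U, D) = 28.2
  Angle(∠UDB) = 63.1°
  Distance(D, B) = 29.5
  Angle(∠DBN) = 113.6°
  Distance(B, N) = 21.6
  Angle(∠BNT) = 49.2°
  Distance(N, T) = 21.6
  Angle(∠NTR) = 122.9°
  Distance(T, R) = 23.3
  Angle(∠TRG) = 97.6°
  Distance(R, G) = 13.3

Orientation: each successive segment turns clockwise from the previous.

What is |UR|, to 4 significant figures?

34.21

∠BNT = 49.2° gives NT at 29.70° from the x-axis; with |NT| = 21.6, T = (5.325, -11.50). ∠NTR = 122.9° gives TR at -27.40° from the x-axis; with |TR| = 23.3, R = (26.01, -22.22). Then |UR| = |R − U| = 34.21.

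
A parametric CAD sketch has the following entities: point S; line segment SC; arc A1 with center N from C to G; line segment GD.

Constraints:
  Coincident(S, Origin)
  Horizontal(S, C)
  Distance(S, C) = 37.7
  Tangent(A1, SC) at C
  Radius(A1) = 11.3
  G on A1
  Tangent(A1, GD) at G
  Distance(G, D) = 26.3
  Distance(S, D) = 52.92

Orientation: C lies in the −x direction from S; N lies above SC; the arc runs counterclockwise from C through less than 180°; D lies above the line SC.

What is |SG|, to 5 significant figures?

30.691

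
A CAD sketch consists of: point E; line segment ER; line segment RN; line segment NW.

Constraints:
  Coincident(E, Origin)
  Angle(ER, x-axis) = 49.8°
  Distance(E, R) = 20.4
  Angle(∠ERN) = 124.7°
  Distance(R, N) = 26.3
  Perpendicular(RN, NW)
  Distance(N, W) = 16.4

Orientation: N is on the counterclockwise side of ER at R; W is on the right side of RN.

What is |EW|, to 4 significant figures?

50.38

E is at the origin; ER runs at 49.8° with length 20.4, so R = 20.4·(cos 49.8°, sin 49.8°) = (13.17, 15.58). ∠ERN = 124.7°, so RN runs at 49.8° + (180° − 124.7°) = 105.1° from the x-axis; with |RN| = 26.3, N = R + 26.3·(cos 105.1°, sin 105.1°) = (6.316, 40.97). The perpendicularity gives NW at right angles to RN; with |NW| = 16.4 on the right of RN, W = N + 16.4·(0.9655, 0.2605) = (22.15, 45.25). Then |EW| = |W − E| = 50.38.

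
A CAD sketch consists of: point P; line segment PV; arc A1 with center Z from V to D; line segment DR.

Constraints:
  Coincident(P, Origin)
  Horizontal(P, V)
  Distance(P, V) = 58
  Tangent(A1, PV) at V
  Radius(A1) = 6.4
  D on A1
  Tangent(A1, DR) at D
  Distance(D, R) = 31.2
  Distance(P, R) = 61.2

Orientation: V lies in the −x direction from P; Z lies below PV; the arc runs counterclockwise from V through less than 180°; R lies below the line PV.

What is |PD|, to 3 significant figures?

64.3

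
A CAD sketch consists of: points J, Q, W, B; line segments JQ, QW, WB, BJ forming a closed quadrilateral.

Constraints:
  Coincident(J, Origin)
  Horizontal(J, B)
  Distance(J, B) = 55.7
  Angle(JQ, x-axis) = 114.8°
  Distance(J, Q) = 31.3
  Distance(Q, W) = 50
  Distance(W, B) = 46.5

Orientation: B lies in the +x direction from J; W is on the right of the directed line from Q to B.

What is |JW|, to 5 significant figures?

19.010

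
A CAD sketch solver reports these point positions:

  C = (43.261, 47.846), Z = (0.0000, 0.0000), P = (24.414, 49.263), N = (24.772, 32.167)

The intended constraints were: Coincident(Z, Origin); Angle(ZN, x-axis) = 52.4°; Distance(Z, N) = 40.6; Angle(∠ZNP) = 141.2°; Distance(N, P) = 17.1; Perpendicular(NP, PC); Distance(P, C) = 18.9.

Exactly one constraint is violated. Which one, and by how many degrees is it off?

Perpendicular(NP, PC) — off by 5.50°.

Z = (0.00, 0.00) ✓; ZN at 52.40° ✓; |ZN| = 40.60 ✓; ∠ZNP = 141.2° ✓; |NP| = 17.10 ✓; ∠(NP, PC) = 95.50° ✗; |PC| = 18.90 ✓.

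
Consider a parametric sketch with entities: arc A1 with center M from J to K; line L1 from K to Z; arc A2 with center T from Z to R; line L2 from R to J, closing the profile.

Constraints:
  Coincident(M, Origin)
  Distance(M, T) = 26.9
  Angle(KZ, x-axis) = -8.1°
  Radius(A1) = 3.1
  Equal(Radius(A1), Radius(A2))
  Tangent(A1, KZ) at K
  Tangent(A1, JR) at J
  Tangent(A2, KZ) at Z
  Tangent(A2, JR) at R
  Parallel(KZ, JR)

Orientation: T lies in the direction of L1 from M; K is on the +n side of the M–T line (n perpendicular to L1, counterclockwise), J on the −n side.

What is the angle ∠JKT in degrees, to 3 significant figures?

83.4°

The slot axis is L1's direction at -8.1°, so u = (cos -8.1°, sin -8.1°) = (0.990, -0.141) and n = (−sin -8.1°, cos -8.1°) = (0.141, 0.990). M is at the origin and T lies 26.9 along u from M, so T = 26.9·u = (26.6, -3.79). Tangency of A1 to both parallel lines with radius 3.1 puts K and J at M ± 3.1·n: K = (0.437, 3.07), J = (-0.437, -3.07). Then cos ∠JKT = KJ·KT / (|KJ||KT|), giving 83.4°.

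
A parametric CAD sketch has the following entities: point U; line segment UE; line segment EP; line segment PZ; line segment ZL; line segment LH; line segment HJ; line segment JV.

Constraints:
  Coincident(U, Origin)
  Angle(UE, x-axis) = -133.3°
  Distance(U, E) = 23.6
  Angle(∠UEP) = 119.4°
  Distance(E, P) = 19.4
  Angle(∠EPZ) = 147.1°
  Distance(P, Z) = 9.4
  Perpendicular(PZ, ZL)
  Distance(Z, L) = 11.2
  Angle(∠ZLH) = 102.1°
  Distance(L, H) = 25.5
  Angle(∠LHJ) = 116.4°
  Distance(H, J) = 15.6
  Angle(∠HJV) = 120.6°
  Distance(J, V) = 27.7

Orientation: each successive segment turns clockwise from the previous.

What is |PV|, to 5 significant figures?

26.458

U is at the origin; UE runs at -133.3° with length 23.6, so E = (-16.185, -17.175). ∠UEP = 119.4° gives EP at 166.10° from the x-axis; with |EP| = 19.4, P = (-35.017, -12.515). ∠EPZ = 147.1° gives PZ at 133.20° from the x-axis; with |PZ| = 9.4, Z = (-41.452, -5.6627). PZ is perpendicular to ZL, so ZL runs at 43.200°; with |ZL| = 11.2, L = (-33.288, 2.0042). ∠ZLH = 102.1° gives LH at -34.700° from the x-axis; with |LH| = 25.5, H = (-12.323, -12.512). ∠LHJ = 116.4° gives HJ at -98.300° from the x-axis; with |HJ| = 15.6, J = (-14.575, -27.949). ∠HJV = 120.6° gives JV at -157.70° from the x-axis; with |JV| = 27.7, V = (-40.203, -38.460). Then |PV| = |V − P| = 26.458.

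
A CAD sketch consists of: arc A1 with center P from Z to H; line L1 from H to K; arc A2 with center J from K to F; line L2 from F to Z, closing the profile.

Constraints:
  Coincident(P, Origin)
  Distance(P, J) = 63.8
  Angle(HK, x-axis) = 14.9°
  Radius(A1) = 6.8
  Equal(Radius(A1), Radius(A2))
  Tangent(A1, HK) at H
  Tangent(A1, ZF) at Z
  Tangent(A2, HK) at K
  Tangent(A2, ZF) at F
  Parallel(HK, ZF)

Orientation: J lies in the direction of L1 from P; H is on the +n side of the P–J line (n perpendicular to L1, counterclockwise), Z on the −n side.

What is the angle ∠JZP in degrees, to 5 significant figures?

83.916°

The slot axis is L1's direction at 14.9°, so u = (cos 14.9°, sin 14.9°) = (0.96638, 0.25713) and n = (−sin 14.9°, cos 14.9°) = (-0.25713, 0.96638). P is at the origin and J lies 63.8 along u from P, so J = 63.8·u = (61.655, 16.405). Tangency of A1 to both parallel lines with radius 6.8 puts H and Z at P ± 6.8·n: H = (-1.7485, 6.5714), Z = (1.7485, -6.5714). Then cos ∠JZP = ZJ·ZP / (|ZJ||ZP|), giving 83.916°.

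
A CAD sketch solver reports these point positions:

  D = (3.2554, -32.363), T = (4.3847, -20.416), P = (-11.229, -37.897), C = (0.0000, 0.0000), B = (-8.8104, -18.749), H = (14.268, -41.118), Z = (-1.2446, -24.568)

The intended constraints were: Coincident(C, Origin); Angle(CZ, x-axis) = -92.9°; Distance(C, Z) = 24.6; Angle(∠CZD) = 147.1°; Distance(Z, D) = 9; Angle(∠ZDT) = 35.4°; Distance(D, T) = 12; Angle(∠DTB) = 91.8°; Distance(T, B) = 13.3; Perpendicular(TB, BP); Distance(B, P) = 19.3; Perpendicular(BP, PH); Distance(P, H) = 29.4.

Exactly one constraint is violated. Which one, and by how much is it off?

Distance(P, H) = 29.4 — off by 3.70.

C = (0.00, 0.00) ✓; CZ at -92.90° ✓; |CZ| = 24.60 ✓; ∠CZD = 147.1° ✓; |ZD| = 9.001 ✓; ∠ZDT = 35.40° ✓; |DT| = 12.00 ✓; ∠DTB = 91.80° ✓; |TB| = 13.30 ✓; ∠(TB, BP) = 90.00° ✓; |BP| = 19.30 ✓; ∠(BP, PH) = 90.00° ✓; |PH| = 25.70 ✗.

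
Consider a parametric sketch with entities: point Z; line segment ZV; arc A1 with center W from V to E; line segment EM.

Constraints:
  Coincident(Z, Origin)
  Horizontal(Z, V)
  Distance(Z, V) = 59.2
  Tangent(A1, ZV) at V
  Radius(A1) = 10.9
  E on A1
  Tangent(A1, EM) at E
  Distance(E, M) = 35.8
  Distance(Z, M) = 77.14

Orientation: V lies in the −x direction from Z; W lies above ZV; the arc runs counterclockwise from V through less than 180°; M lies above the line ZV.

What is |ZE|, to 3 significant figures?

50.9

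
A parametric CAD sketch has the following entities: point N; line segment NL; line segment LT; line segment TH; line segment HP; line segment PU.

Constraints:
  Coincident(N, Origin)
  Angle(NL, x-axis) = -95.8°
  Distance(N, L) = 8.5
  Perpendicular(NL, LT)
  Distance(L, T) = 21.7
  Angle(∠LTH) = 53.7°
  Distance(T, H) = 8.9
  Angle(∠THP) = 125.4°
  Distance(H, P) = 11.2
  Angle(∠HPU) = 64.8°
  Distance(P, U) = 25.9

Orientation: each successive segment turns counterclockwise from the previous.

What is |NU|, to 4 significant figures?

29.83

N is at the origin; NL runs at -95.8° with length 8.5, so L = (-0.8590, -8.456). NL is perpendicular to LT, so LT runs at -5.800°; with |LT| = 21.7, T = (20.73, -10.65). ∠LTH = 53.7° gives TH at 120.5° from the x-axis; with |TH| = 8.9, H = (16.21, -2.981). ∠THP = 125.4° gives HP at 175.1° from the x-axis; with |HP| = 11.2, P = (5.054, -2.024). ∠HPU = 64.8° gives PU at -69.70° from the x-axis; with |PU| = 25.9, U = (14.04, -26.32). Then |NU| = |U − N| = 29.83.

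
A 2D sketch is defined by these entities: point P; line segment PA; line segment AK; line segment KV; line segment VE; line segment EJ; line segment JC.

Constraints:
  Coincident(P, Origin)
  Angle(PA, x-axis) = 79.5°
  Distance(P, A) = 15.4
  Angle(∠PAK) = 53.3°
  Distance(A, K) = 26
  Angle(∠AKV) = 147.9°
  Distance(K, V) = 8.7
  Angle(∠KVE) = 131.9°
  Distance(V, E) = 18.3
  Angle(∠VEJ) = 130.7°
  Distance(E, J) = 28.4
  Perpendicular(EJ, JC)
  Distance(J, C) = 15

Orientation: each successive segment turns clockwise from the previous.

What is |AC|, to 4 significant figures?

35.69

P is at the origin; PA runs at 79.5° with length 15.4, so A = (2.806, 15.14). ∠PAK = 53.3° gives AK at -47.20° from the x-axis; with |AK| = 26.0, K = (20.47, -3.935). ∠AKV = 147.9° gives KV at -79.30° from the x-axis; with |KV| = 8.7, V = (22.09, -12.48). ∠KVE = 131.9° gives VE at -127.4° from the x-axis; with |VE| = 18.3, E = (10.97, -27.02). ∠VEJ = 130.7° gives EJ at -176.7° from the x-axis; with |EJ| = 28.4, J = (-17.38, -28.66). EJ ⟂ JC, so JC runs at 93.30°; with |JC| = 15.0, C = (-18.24, -13.68). Then |AC| = |C − A| = 35.69.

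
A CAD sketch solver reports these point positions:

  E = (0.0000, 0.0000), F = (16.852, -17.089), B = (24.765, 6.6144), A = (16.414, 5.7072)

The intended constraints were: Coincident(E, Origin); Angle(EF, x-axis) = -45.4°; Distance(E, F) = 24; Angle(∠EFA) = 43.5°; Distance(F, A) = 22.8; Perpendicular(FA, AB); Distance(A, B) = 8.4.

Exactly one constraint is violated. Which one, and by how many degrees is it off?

Perpendicular(FA, AB) — off by 5.10°.

E = (0.00, 0.00) ✓; EF at -45.40° ✓; |EF| = 24.00 ✓; ∠EFA = 43.50° ✓; |FA| = 22.80 ✓; ∠(FA, AB) = 84.90° ✗; |AB| = 8.400 ✓.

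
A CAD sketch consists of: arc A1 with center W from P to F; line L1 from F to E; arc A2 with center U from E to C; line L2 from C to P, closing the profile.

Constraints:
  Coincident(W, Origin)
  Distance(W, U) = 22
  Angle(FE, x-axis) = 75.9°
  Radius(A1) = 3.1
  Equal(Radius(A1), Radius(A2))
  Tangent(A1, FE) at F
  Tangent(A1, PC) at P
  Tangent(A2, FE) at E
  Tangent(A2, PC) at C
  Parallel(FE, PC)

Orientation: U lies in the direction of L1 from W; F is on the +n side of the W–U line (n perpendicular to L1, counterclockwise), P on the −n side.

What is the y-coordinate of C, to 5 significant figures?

20.582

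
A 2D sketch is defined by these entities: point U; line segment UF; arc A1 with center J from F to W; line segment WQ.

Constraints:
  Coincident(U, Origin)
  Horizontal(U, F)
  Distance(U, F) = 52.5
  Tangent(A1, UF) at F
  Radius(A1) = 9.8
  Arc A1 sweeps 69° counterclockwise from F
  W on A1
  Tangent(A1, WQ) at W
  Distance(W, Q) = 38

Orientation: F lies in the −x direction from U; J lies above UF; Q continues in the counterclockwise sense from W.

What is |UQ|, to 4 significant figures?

51.27

U is at the origin; UF is horizontal with |UF| = 52.5 and F on the −x side, so F = (-52.50, 0.000). Since A1 is tangent to UF there, JF ⟂ UF, so J = F + (0, 9.8) = (-52.50, 9.800). On A1, F sits at bearing -90° from J; a 69° counterclockwise sweep puts W at bearing -21°, so W = J + 9.8·(cos -21°, sin -21°) = (-43.35, 6.288). The tangent condition forces JW to be normal to WQ, so WQ runs along (−sin -21°, cos -21°); with |WQ| = 38.0, Q = (-29.73, 41.76). Then |UQ| = |Q − U| = 51.27.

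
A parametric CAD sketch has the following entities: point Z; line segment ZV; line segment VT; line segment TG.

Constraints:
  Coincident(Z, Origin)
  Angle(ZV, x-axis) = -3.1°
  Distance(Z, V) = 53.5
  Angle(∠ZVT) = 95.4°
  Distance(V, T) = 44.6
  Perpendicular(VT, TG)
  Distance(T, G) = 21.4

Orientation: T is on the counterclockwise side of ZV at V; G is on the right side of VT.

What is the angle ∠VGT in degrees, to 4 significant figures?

64.37°

Z is at the origin; ZV runs at -3.1° with length 53.5, so V = 53.5·(cos -3.1°, sin -3.1°) = (53.42, -2.893). ∠ZVT = 95.4°, so VT runs at -3.1° + (180° − 95.4°) = 81.50° from the x-axis; with |VT| = 44.6, T = V + 44.6·(cos 81.50°, sin 81.50°) = (60.01, 41.22). VT is perpendicular to TG; with |TG| = 21.4 on the right of VT, G = T + 21.4·(0.9890, -0.1478) = (81.18, 38.05). Then cos ∠VGT = GV·GT / (|GV||GT|), giving 64.37°.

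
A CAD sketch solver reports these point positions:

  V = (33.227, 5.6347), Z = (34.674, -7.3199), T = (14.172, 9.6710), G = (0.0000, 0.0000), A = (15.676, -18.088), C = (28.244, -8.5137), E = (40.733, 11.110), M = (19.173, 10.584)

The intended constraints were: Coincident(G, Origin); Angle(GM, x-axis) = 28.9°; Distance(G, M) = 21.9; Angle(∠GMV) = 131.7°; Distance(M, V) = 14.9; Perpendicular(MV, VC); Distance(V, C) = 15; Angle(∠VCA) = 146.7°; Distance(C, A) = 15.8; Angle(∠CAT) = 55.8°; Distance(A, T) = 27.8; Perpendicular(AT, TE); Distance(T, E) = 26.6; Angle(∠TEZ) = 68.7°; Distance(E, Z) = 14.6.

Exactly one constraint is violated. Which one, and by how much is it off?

Distance(E, Z) = 14.6 — off by 4.80.

G = (0.00, 0.00) ✓; GM at 28.90° ✓; |GM| = 21.90 ✓; ∠GMV = 131.7° ✓; |MV| = 14.90 ✓; ∠(MV, VC) = 90.00° ✓; |VC| = 15.00 ✓; ∠VCA = 146.7° ✓; |CA| = 15.80 ✓; ∠CAT = 55.80° ✓; |AT| = 27.80 ✓; ∠(AT, TE) = 90.00° ✓; |TE| = 26.60 ✓; ∠TEZ = 68.70° ✓; |EZ| = 19.40 ✗.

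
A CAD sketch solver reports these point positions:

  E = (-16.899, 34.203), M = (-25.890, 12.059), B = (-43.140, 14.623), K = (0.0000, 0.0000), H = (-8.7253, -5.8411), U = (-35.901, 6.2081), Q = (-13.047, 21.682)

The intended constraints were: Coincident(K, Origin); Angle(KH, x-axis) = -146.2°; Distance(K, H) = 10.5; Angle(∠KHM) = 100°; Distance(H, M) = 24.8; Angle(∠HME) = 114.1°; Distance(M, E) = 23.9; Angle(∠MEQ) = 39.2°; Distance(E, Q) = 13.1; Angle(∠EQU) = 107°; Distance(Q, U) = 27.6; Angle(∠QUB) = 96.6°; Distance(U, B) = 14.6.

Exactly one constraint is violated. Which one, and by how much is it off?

Distance(U, B) = 14.6 — off by 3.50.

K = (0.00, 0.00) ✓; KH at -146.2° ✓; |KH| = 10.50 ✓; ∠KHM = 100.0° ✓; |HM| = 24.80 ✓; ∠HME = 114.1° ✓; |ME| = 23.90 ✓; ∠MEQ = 39.20° ✓; |EQ| = 13.10 ✓; ∠EQU = 107.0° ✓; |QU| = 27.60 ✓; ∠QUB = 96.60° ✓; |UB| = 11.10 ✗.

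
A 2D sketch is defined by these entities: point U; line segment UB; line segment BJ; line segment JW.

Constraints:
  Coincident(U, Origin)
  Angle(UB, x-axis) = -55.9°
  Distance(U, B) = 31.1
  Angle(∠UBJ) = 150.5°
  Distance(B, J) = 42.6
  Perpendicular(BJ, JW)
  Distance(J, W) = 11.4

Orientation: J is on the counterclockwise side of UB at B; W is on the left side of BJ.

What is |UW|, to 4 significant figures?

69.78

∠UBJ = 150.5°, so BJ runs at -55.9° + (180° − 150.5°) = -26.40° from the x-axis; with |BJ| = 42.6, J = B + 42.6·(cos -26.40°, sin -26.40°) = (55.59, -44.69). BJ ⟂ JW; with |JW| = 11.4 on the left of BJ, W = J + 11.4·(0.4446, 0.8957) = (60.66, -34.48). Then |UW| = |W − U| = 69.78.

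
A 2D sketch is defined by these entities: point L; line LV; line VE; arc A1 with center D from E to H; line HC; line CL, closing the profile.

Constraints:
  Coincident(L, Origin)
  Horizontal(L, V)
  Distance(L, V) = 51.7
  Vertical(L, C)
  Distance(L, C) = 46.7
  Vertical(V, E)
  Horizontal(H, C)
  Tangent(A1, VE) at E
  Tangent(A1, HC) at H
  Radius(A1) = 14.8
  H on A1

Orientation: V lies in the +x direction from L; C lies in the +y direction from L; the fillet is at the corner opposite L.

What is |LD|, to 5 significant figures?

48.777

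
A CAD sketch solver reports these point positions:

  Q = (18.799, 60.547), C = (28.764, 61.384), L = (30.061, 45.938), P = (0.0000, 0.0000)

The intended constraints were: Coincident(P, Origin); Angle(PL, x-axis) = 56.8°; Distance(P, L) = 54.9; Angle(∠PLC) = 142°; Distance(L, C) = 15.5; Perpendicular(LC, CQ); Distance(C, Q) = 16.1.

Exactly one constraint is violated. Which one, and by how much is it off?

Distance(C, Q) = 16.1 — off by 6.10.

P = (0.00, 0.00) ✓; PL at 56.80° ✓; |PL| = 54.90 ✓; ∠PLC = 142.0° ✓; |LC| = 15.50 ✓; ∠(LC, CQ) = 90.00° ✓; |CQ| = 10.00 ✗.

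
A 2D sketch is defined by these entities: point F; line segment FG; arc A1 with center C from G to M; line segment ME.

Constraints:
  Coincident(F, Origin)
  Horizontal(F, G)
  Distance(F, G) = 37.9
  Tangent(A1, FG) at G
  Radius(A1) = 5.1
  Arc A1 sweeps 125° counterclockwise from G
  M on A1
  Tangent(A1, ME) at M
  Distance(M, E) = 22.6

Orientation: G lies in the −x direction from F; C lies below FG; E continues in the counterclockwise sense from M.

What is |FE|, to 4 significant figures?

39.39

On A1, G sits at bearing 90° from C; a 125° counterclockwise sweep puts M at bearing 215°, so M = C + 5.1·(cos 215°, sin 215°) = (-42.08, -8.025). The tangent condition forces CM to be normal to ME, so ME runs along (−sin 215°, cos 215°); with |ME| = 22.6, E = (-29.11, -26.54). Then |FE| = |E − F| = 39.39.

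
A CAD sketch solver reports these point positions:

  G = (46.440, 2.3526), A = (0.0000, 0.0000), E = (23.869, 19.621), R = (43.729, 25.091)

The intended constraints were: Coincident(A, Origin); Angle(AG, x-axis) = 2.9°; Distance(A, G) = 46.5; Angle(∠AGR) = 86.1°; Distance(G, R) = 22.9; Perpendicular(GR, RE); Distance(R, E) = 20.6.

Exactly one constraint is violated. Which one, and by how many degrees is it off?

Perpendicular(GR, RE) — off by 8.60°.

A = (0.00, 0.00) ✓; AG at 2.900° ✓; |AG| = 46.50 ✓; ∠AGR = 86.10° ✓; |GR| = 22.90 ✓; ∠(GR, RE) = 98.60° ✗; |RE| = 20.60 ✓.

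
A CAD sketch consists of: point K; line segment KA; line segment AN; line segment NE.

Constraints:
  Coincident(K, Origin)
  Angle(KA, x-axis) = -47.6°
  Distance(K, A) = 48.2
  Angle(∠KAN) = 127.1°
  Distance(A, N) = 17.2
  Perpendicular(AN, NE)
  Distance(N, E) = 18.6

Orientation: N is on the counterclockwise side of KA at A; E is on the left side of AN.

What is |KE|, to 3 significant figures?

50.3

∠KAN = 127.1°, so AN runs at -47.6° + (180° − 127.1°) = 5.30° from the x-axis; with |AN| = 17.2, N = A + 17.2·(cos 5.30°, sin 5.30°) = (49.6, -34.0). The perpendicularity gives NE at right angles to AN; with |NE| = 18.6 on the left of AN, E = N + 18.6·(-0.0924, 0.996) = (47.9, -15.5). Then |KE| = |E − K| = 50.3.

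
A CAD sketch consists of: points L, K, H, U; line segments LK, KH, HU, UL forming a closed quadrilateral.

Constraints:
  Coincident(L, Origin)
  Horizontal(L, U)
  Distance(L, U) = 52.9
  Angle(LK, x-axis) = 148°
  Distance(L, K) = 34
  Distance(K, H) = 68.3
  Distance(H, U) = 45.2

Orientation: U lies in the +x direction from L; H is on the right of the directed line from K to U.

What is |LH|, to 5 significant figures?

36.013

Checks: L.y = 0.00, U.y = 0.00 ✓; |KH| = 68.30 ✓; |HU| = 45.20 ✓.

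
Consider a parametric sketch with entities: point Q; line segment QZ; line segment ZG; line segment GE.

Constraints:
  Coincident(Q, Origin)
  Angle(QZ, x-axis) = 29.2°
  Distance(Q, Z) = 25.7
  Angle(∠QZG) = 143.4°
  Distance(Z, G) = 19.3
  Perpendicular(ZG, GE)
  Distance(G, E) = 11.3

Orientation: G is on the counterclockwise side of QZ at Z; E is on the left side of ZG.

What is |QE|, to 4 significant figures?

40.13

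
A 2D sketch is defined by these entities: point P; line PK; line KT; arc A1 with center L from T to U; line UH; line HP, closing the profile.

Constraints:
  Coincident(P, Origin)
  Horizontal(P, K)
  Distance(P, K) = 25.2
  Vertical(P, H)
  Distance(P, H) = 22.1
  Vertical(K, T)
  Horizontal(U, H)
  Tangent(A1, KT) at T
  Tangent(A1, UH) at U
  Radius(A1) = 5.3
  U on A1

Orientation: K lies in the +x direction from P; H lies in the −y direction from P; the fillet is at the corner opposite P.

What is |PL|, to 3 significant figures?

26.0

P is at the origin; PK is horizontal with |PK| = 25.2 and K on the +x side, so K = (25.2, 0.00). P and H share the same x with |PH| = 22.1 and H on the −y side, so H = (0.00, -22.1). The virtual corner opposite P is at (25.2, -22.1). A1 meets KT tangentially, so LT is at right angles to KT and tangency of A1 to UH means the radius LU is perpendicular to UH, with radius 5.3, so the center L sits 5.3 in from both sides at L = (19.9, -16.8). Then |PL| = |L − P| = 26.0.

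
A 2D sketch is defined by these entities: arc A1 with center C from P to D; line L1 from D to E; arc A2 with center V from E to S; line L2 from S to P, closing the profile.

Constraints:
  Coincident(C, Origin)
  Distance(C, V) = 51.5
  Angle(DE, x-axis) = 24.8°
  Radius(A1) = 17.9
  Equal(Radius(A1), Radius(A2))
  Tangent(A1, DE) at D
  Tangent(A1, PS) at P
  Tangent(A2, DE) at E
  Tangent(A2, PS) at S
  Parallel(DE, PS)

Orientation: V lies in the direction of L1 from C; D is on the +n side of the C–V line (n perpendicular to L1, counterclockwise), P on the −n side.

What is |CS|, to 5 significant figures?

54.522

Tangency of A1 to both parallel lines with radius 17.9 puts D and P at C ± 17.9·n: D = (-7.5082, 16.249), P = (7.5082, -16.249). Equal radii place E and S the same way about V: E = V + 17.9·n = (39.242, 37.851), S = V − 17.9·n = (54.259, 5.3526). Then |CS| = |S − C| = 54.522.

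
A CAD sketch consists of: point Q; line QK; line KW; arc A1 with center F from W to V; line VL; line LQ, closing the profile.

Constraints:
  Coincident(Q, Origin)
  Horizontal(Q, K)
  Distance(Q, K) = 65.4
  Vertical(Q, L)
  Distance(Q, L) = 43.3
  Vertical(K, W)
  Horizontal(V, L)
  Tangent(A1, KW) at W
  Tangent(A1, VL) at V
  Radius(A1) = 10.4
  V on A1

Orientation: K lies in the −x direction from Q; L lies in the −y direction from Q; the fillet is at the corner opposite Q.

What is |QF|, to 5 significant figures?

64.089

QL is vertical with |QL| = 43.3 and L on the −y side, so L = (0.0000, -43.300). The virtual corner opposite Q is at (-65.400, -43.300). Since A1 is tangent to KW there, FW ⟂ KW and A1 meets VL tangentially, so FV is at right angles to VL, with radius 10.4, so the center F sits 10.4 in from both sides at F = (-55.000, -32.900). Then |QF| = |F − Q| = 64.089.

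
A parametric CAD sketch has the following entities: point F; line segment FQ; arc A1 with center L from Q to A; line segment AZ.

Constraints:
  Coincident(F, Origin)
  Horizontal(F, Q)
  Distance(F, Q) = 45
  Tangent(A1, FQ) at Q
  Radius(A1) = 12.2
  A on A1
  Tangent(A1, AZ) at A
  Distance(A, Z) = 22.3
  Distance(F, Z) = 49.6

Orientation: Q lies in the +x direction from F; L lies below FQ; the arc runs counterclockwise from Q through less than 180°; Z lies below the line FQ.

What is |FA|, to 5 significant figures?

35.402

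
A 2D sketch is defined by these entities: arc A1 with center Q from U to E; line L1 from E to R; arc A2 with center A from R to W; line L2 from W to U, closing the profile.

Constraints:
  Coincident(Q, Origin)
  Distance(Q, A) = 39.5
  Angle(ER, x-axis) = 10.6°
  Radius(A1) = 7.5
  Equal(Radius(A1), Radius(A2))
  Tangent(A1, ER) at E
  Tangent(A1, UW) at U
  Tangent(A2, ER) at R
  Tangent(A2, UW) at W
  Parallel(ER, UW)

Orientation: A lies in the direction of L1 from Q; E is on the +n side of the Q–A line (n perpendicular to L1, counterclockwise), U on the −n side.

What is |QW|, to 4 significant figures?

40.21

The slot axis is L1's direction at 10.6°, so u = (cos 10.6°, sin 10.6°) = (0.9829, 0.1840) and n = (−sin 10.6°, cos 10.6°) = (-0.1840, 0.9829). Q is at the origin and A lies 39.5 along u from Q, so A = 39.5·u = (38.83, 7.266). Tangency of A1 to both parallel lines with radius 7.5 puts E and U at Q ± 7.5·n: E = (-1.380, 7.372), U = (1.380, -7.372). Equal radii place R and W the same way about A: R = A + 7.5·n = (37.45, 14.64), W = A − 7.5·n = (40.21, -0.1059). Then |QW| = |W − Q| = 40.21.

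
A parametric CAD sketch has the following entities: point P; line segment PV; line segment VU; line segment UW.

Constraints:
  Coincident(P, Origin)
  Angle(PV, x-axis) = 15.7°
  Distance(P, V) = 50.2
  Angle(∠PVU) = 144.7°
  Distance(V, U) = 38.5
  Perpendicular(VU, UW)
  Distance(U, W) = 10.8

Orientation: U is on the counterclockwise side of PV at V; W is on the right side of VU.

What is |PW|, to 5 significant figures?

88.883

∠PVU = 144.7°, so VU runs at 15.7° + (180° − 144.7°) = 51.000° from the x-axis; with |VU| = 38.5, U = V + 38.5·(cos 51.000°, sin 51.000°) = (72.556, 43.504). The perpendicularity gives UW at right angles to VU; with |UW| = 10.8 on the right of VU, W = U + 10.8·(0.77715, -0.62932) = (80.949, 36.708). Then |PW| = |W − P| = 88.883.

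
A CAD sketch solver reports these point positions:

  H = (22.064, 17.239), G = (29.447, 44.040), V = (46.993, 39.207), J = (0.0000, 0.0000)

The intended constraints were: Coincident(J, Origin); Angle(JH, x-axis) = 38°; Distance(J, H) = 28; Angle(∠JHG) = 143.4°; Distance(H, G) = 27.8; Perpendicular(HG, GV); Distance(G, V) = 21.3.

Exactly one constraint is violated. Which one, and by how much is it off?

Distance(G, V) = 21.3 — off by 3.10.

J = (0.00, 0.00) ✓; JH at 38.00° ✓; |JH| = 28.00 ✓; ∠JHG = 143.4° ✓; |HG| = 27.80 ✓; ∠(HG, GV) = 90.00° ✓; |GV| = 18.20 ✗.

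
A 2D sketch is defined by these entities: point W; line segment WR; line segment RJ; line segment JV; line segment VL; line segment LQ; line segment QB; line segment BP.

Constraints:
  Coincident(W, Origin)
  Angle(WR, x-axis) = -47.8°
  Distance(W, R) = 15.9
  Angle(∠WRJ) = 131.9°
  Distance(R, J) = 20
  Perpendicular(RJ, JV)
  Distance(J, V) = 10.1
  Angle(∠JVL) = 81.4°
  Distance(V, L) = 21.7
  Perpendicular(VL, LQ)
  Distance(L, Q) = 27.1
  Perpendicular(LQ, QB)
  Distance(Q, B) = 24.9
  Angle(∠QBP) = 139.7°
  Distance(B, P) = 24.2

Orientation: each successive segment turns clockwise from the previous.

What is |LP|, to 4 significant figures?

44.84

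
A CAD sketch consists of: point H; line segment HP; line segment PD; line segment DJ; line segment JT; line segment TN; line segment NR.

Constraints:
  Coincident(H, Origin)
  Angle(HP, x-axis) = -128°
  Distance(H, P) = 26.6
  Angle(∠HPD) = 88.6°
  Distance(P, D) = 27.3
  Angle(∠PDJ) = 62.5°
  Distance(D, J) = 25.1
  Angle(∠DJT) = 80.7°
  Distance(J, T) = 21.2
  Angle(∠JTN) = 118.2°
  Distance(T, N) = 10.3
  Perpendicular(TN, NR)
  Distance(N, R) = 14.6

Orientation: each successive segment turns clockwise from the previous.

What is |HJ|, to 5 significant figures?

15.670

H is at the origin; HP runs at -128.0° with length 26.6, so P = (-16.377, -20.961). ∠HPD = 88.6° gives PD at 140.60° from the x-axis; with |PD| = 27.3, D = (-37.472, -3.6329). ∠PDJ = 62.5° gives DJ at 23.100° from the x-axis; with |DJ| = 25.1, J = (-14.385, 6.2147). Then |HJ| = |J − H| = 15.670.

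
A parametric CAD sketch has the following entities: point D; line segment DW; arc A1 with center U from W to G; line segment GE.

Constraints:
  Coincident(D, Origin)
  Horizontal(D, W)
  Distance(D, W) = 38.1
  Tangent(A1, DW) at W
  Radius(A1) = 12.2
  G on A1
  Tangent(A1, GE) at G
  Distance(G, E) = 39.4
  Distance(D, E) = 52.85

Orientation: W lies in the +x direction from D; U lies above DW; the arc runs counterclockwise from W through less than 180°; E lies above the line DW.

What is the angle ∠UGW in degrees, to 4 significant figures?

23.09°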